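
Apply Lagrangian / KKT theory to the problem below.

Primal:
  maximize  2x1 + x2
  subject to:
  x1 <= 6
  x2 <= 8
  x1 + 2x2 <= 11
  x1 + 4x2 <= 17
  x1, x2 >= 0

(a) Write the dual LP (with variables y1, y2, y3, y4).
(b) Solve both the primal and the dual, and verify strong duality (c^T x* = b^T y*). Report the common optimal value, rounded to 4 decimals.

The standard primal-dual pair for 'max c^T x s.t. A x <= b, x >= 0' is:
  Dual:  min b^T y  s.t.  A^T y >= c,  y >= 0.

So the dual LP is:
  minimize  6y1 + 8y2 + 11y3 + 17y4
  subject to:
    y1 + y3 + y4 >= 2
    y2 + 2y3 + 4y4 >= 1
    y1, y2, y3, y4 >= 0

Solving the primal: x* = (6, 2.5).
  primal value c^T x* = 14.5.
Solving the dual: y* = (1.5, 0, 0.5, 0).
  dual value b^T y* = 14.5.
Strong duality: c^T x* = b^T y*. Confirmed.

14.5


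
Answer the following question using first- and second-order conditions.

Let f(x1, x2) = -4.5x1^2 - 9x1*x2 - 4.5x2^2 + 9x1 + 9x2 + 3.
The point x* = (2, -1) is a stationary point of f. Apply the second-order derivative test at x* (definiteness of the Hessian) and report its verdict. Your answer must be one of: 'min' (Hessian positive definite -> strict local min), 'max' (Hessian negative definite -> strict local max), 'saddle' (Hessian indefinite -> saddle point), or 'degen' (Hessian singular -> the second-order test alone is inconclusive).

Compute the Hessian H = grad^2 f:
  H = [[-9, -9], [-9, -9]]
Verify stationarity: grad f(x*) = H x* + g = (0, 0).
Eigenvalues of H: -18, 0.
H has a zero eigenvalue (singular; negative semidefinite but not definite), so H is neither positive definite, negative definite, nor indefinite. The second-order test alone is inconclusive -> degen.
(Indeed, f is constant along the null direction of H through x*, so x* is not a strict local extremum.)

degen


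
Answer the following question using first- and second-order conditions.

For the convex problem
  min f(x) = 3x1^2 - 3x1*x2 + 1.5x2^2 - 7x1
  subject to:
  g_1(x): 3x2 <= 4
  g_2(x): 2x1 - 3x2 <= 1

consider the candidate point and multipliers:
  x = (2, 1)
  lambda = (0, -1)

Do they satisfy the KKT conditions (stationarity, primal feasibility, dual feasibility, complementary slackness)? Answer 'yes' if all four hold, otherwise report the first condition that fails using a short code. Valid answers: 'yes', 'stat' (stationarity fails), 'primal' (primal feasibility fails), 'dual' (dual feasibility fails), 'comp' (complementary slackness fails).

Gradient of f: grad f(x) = Q x + c = (2, -3)
Constraint values g_i(x) = a_i^T x - b_i:
  g_1((2, 1)) = -1
  g_2((2, 1)) = 0
Stationarity residual: grad f(x) + sum_i lambda_i a_i = (0, 0)
  -> stationarity OK
Primal feasibility (all g_i <= 0): OK
Dual feasibility (all lambda_i >= 0): FAILS
Complementary slackness (lambda_i * g_i(x) = 0 for all i): OK

Verdict: the first failing condition is dual_feasibility -> dual.

dual


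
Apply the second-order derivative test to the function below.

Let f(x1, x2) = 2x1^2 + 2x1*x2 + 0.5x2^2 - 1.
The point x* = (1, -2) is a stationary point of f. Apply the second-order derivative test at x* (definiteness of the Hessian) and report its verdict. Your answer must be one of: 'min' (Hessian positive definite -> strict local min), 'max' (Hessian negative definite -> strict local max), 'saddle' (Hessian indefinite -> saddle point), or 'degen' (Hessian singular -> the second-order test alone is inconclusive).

Compute the Hessian H = grad^2 f:
  H = [[4, 2], [2, 1]]
Verify stationarity: grad f(x*) = H x* + g = (0, 0).
Eigenvalues of H: 0, 5.
H has a zero eigenvalue (singular; positive semidefinite but not definite), so H is neither positive definite, negative definite, nor indefinite. The second-order test alone is inconclusive -> degen.
(Indeed, f is constant along the null direction of H through x*, so x* is not a strict local extremum.)

degen


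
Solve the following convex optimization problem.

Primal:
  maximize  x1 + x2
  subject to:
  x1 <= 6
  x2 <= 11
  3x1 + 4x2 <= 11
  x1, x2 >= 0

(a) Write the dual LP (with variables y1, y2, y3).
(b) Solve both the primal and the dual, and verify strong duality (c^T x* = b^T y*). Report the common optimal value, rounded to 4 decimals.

The standard primal-dual pair for 'max c^T x s.t. A x <= b, x >= 0' is:
  Dual:  min b^T y  s.t.  A^T y >= c,  y >= 0.

So the dual LP is:
  minimize  6y1 + 11y2 + 11y3
  subject to:
    y1 + 3y3 >= 1
    y2 + 4y3 >= 1
    y1, y2, y3 >= 0

Solving the primal: x* = (3.6667, 0).
  primal value c^T x* = 3.6667.
Solving the dual: y* = (0, 0, 0.3333).
  dual value b^T y* = 3.6667.
Strong duality: c^T x* = b^T y*. Confirmed.

3.6667


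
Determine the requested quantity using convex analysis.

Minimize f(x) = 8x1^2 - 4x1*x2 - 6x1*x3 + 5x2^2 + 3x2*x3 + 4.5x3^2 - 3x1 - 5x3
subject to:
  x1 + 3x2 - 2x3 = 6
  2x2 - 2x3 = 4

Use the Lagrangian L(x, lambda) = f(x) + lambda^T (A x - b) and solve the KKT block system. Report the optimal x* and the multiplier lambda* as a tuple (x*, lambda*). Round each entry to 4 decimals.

Form the Lagrangian:
  L(x, lambda) = (1/2) x^T Q x + c^T x + lambda^T (A x - b)
Stationarity (grad_x L = 0): Q x + c + A^T lambda = 0.
Primal feasibility: A x = b.

This gives the KKT block system:
  [ Q   A^T ] [ x     ]   [-c ]
  [ A    0  ] [ lambda ] = [ b ]

Solving the linear system:
  x*      = (0.5246, 1.4754, -0.5246)
  lambda* = (-2.6393, -1.582)
  f(x*)   = 11.6066

x* = (0.5246, 1.4754, -0.5246), lambda* = (-2.6393, -1.582)


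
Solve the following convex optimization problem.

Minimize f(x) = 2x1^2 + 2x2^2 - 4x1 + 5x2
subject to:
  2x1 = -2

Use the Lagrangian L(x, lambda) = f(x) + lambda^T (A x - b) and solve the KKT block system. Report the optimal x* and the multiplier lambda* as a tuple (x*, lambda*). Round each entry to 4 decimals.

Form the Lagrangian:
  L(x, lambda) = (1/2) x^T Q x + c^T x + lambda^T (A x - b)
Stationarity (grad_x L = 0): Q x + c + A^T lambda = 0.
Primal feasibility: A x = b.

This gives the KKT block system:
  [ Q   A^T ] [ x     ]   [-c ]
  [ A    0  ] [ lambda ] = [ b ]

Solving the linear system:
  x*      = (-1, -1.25)
  lambda* = (4)
  f(x*)   = 2.875

x* = (-1, -1.25), lambda* = (4)


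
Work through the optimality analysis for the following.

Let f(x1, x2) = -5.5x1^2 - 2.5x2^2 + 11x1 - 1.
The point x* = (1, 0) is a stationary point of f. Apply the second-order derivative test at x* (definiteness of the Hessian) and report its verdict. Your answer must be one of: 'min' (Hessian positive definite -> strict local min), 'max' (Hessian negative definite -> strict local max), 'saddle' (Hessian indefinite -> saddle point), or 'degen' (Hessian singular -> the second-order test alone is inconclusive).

Compute the Hessian H = grad^2 f:
  H = [[-11, 0], [0, -5]]
Verify stationarity: grad f(x*) = H x* + g = (0, 0).
Eigenvalues of H: -11, -5.
Both eigenvalues < 0, so H is negative definite -> x* is a strict local max.

max


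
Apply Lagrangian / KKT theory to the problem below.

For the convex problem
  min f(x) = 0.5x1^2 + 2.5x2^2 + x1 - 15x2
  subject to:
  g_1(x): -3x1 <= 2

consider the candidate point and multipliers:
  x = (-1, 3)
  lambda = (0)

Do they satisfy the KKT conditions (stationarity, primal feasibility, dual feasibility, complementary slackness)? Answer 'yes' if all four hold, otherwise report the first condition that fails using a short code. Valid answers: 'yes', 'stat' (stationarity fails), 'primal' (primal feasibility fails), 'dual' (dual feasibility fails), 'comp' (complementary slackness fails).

Gradient of f: grad f(x) = Q x + c = (0, 0)
Constraint values g_i(x) = a_i^T x - b_i:
  g_1((-1, 3)) = 1
Stationarity residual: grad f(x) + sum_i lambda_i a_i = (0, 0)
  -> stationarity OK
Primal feasibility (all g_i <= 0): FAILS
Dual feasibility (all lambda_i >= 0): OK
Complementary slackness (lambda_i * g_i(x) = 0 for all i): OK

Verdict: the first failing condition is primal_feasibility -> primal.

primal


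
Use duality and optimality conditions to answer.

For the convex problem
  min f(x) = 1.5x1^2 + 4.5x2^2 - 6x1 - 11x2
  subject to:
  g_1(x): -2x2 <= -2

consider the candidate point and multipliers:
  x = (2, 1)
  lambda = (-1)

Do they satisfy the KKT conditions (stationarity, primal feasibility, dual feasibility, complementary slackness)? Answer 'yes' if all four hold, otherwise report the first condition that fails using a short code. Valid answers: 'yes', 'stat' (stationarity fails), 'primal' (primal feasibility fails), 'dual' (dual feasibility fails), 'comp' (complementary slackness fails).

Gradient of f: grad f(x) = Q x + c = (0, -2)
Constraint values g_i(x) = a_i^T x - b_i:
  g_1((2, 1)) = 0
Stationarity residual: grad f(x) + sum_i lambda_i a_i = (0, 0)
  -> stationarity OK
Primal feasibility (all g_i <= 0): OK
Dual feasibility (all lambda_i >= 0): FAILS
Complementary slackness (lambda_i * g_i(x) = 0 for all i): OK

Verdict: the first failing condition is dual_feasibility -> dual.

dual


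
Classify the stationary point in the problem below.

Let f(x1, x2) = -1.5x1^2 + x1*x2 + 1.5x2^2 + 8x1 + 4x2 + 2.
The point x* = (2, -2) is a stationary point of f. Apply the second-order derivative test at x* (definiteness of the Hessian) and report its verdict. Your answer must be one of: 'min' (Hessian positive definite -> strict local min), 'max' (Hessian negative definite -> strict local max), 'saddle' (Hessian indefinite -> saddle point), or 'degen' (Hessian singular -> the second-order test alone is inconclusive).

Compute the Hessian H = grad^2 f:
  H = [[-3, 1], [1, 3]]
Verify stationarity: grad f(x*) = H x* + g = (0, 0).
Eigenvalues of H: -3.1623, 3.1623.
Eigenvalues have mixed signs, so H is indefinite -> x* is a saddle point.

saddle


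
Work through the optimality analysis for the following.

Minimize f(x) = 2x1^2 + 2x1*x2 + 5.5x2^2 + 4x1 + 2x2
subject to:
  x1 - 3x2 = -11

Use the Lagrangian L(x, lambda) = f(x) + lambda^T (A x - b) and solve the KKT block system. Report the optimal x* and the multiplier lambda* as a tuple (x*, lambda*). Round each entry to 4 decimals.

Form the Lagrangian:
  L(x, lambda) = (1/2) x^T Q x + c^T x + lambda^T (A x - b)
Stationarity (grad_x L = 0): Q x + c + A^T lambda = 0.
Primal feasibility: A x = b.

This gives the KKT block system:
  [ Q   A^T ] [ x     ]   [-c ]
  [ A    0  ] [ lambda ] = [ b ]

Solving the linear system:
  x*      = (-3.8814, 2.3729)
  lambda* = (6.7797)
  f(x*)   = 31.8983

x* = (-3.8814, 2.3729), lambda* = (6.7797)


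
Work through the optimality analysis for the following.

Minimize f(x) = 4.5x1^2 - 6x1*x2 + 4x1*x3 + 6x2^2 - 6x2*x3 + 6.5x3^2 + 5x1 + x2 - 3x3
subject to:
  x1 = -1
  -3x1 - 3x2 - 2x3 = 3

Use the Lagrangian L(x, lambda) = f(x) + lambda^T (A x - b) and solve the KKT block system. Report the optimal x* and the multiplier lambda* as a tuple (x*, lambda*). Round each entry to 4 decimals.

Form the Lagrangian:
  L(x, lambda) = (1/2) x^T Q x + c^T x + lambda^T (A x - b)
Stationarity (grad_x L = 0): Q x + c + A^T lambda = 0.
Primal feasibility: A x = b.

This gives the KKT block system:
  [ Q   A^T ] [ x     ]   [-c ]
  [ A    0  ] [ lambda ] = [ b ]

Solving the linear system:
  x*      = (-1, -0.2954, 0.443)
  lambda* = (1.2532, 0.2658)
  f(x*)   = -3.0844

x* = (-1, -0.2954, 0.443), lambda* = (1.2532, 0.2658)


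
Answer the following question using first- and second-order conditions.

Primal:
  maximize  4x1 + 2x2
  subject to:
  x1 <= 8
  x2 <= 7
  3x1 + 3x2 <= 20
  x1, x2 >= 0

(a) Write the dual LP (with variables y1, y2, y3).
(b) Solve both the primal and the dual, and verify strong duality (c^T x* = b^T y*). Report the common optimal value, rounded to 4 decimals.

The standard primal-dual pair for 'max c^T x s.t. A x <= b, x >= 0' is:
  Dual:  min b^T y  s.t.  A^T y >= c,  y >= 0.

So the dual LP is:
  minimize  8y1 + 7y2 + 20y3
  subject to:
    y1 + 3y3 >= 4
    y2 + 3y3 >= 2
    y1, y2, y3 >= 0

Solving the primal: x* = (6.6667, 0).
  primal value c^T x* = 26.6667.
Solving the dual: y* = (0, 0, 1.3333).
  dual value b^T y* = 26.6667.
Strong duality: c^T x* = b^T y*. Confirmed.

26.6667


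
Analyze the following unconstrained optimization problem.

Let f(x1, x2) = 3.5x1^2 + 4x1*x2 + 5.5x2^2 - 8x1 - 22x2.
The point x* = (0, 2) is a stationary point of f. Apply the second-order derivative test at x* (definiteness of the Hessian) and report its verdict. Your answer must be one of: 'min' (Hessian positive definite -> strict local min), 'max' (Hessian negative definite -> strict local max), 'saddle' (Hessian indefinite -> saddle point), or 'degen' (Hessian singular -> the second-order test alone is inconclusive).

Compute the Hessian H = grad^2 f:
  H = [[7, 4], [4, 11]]
Verify stationarity: grad f(x*) = H x* + g = (0, 0).
Eigenvalues of H: 4.5279, 13.4721.
Both eigenvalues > 0, so H is positive definite -> x* is a strict local min.

min


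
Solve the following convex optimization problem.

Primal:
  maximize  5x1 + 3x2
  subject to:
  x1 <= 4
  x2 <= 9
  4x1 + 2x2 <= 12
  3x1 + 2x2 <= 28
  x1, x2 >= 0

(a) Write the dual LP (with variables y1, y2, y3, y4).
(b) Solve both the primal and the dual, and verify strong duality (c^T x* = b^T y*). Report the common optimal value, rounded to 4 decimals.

The standard primal-dual pair for 'max c^T x s.t. A x <= b, x >= 0' is:
  Dual:  min b^T y  s.t.  A^T y >= c,  y >= 0.

So the dual LP is:
  minimize  4y1 + 9y2 + 12y3 + 28y4
  subject to:
    y1 + 4y3 + 3y4 >= 5
    y2 + 2y3 + 2y4 >= 3
    y1, y2, y3, y4 >= 0

Solving the primal: x* = (0, 6).
  primal value c^T x* = 18.
Solving the dual: y* = (0, 0, 1.5, 0).
  dual value b^T y* = 18.
Strong duality: c^T x* = b^T y*. Confirmed.

18


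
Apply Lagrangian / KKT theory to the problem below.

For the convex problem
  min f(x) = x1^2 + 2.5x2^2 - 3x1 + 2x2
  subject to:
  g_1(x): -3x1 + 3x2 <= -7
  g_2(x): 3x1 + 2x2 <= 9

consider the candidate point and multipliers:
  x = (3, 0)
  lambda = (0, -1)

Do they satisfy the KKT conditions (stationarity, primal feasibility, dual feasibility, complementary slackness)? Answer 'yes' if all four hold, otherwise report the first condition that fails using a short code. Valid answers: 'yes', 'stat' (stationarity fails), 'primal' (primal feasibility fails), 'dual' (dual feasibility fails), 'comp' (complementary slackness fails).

Gradient of f: grad f(x) = Q x + c = (3, 2)
Constraint values g_i(x) = a_i^T x - b_i:
  g_1((3, 0)) = -2
  g_2((3, 0)) = 0
Stationarity residual: grad f(x) + sum_i lambda_i a_i = (0, 0)
  -> stationarity OK
Primal feasibility (all g_i <= 0): OK
Dual feasibility (all lambda_i >= 0): FAILS
Complementary slackness (lambda_i * g_i(x) = 0 for all i): OK

Verdict: the first failing condition is dual_feasibility -> dual.

dual


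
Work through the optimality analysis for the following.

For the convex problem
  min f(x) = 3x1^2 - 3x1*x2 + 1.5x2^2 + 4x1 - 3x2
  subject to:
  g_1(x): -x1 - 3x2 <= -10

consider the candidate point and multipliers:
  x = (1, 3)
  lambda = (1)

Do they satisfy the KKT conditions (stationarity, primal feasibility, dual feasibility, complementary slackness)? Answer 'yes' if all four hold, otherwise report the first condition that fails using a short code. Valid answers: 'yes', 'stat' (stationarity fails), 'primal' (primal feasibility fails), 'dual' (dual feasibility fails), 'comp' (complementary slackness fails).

Gradient of f: grad f(x) = Q x + c = (1, 3)
Constraint values g_i(x) = a_i^T x - b_i:
  g_1((1, 3)) = 0
Stationarity residual: grad f(x) + sum_i lambda_i a_i = (0, 0)
  -> stationarity OK
Primal feasibility (all g_i <= 0): OK
Dual feasibility (all lambda_i >= 0): OK
Complementary slackness (lambda_i * g_i(x) = 0 for all i): OK

Verdict: yes, KKT holds.

yes


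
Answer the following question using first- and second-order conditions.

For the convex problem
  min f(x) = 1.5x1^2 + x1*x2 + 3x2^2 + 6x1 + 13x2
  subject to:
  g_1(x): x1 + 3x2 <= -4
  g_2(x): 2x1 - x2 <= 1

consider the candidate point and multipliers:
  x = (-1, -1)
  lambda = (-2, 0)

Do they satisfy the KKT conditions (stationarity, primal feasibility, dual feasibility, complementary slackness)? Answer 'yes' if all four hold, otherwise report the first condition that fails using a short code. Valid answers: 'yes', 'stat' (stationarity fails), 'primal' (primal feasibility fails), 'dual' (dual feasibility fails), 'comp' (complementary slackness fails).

Gradient of f: grad f(x) = Q x + c = (2, 6)
Constraint values g_i(x) = a_i^T x - b_i:
  g_1((-1, -1)) = 0
  g_2((-1, -1)) = -2
Stationarity residual: grad f(x) + sum_i lambda_i a_i = (0, 0)
  -> stationarity OK
Primal feasibility (all g_i <= 0): OK
Dual feasibility (all lambda_i >= 0): FAILS
Complementary slackness (lambda_i * g_i(x) = 0 for all i): OK

Verdict: the first failing condition is dual_feasibility -> dual.

dual


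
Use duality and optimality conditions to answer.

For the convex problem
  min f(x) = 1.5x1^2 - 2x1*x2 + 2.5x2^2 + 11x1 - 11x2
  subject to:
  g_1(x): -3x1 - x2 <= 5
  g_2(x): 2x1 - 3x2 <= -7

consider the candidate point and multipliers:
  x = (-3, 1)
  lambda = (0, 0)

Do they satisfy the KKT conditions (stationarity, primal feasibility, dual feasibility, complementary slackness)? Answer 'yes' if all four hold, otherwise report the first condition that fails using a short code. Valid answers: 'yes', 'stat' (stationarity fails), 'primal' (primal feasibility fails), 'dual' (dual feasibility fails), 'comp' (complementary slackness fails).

Gradient of f: grad f(x) = Q x + c = (0, 0)
Constraint values g_i(x) = a_i^T x - b_i:
  g_1((-3, 1)) = 3
  g_2((-3, 1)) = -2
Stationarity residual: grad f(x) + sum_i lambda_i a_i = (0, 0)
  -> stationarity OK
Primal feasibility (all g_i <= 0): FAILS
Dual feasibility (all lambda_i >= 0): OK
Complementary slackness (lambda_i * g_i(x) = 0 for all i): OK

Verdict: the first failing condition is primal_feasibility -> primal.

primal


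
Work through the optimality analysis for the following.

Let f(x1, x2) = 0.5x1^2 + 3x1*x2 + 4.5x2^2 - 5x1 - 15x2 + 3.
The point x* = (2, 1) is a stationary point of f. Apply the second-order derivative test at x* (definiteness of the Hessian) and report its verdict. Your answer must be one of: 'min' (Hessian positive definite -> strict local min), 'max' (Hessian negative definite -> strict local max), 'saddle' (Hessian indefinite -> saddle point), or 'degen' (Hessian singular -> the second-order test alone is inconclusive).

Compute the Hessian H = grad^2 f:
  H = [[1, 3], [3, 9]]
Verify stationarity: grad f(x*) = H x* + g = (0, 0).
Eigenvalues of H: 0, 10.
H has a zero eigenvalue (singular; positive semidefinite but not definite), so H is neither positive definite, negative definite, nor indefinite. The second-order test alone is inconclusive -> degen.
(Indeed, f is constant along the null direction of H through x*, so x* is not a strict local extremum.)

degen


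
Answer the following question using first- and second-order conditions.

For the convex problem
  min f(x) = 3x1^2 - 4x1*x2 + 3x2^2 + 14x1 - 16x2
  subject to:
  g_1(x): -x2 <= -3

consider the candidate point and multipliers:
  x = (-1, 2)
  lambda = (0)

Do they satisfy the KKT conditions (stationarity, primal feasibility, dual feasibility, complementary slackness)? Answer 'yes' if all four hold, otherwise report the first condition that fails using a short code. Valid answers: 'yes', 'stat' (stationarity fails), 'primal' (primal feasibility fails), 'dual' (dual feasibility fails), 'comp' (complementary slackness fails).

Gradient of f: grad f(x) = Q x + c = (0, 0)
Constraint values g_i(x) = a_i^T x - b_i:
  g_1((-1, 2)) = 1
Stationarity residual: grad f(x) + sum_i lambda_i a_i = (0, 0)
  -> stationarity OK
Primal feasibility (all g_i <= 0): FAILS
Dual feasibility (all lambda_i >= 0): OK
Complementary slackness (lambda_i * g_i(x) = 0 for all i): OK

Verdict: the first failing condition is primal_feasibility -> primal.

primal


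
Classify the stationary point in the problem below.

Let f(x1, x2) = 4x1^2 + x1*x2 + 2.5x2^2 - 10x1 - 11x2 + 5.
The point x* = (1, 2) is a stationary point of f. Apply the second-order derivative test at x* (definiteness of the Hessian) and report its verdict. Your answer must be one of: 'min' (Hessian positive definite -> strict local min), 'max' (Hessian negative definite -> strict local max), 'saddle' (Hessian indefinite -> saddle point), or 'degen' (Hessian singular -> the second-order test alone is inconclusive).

Compute the Hessian H = grad^2 f:
  H = [[8, 1], [1, 5]]
Verify stationarity: grad f(x*) = H x* + g = (0, 0).
Eigenvalues of H: 4.6972, 8.3028.
Both eigenvalues > 0, so H is positive definite -> x* is a strict local min.

min


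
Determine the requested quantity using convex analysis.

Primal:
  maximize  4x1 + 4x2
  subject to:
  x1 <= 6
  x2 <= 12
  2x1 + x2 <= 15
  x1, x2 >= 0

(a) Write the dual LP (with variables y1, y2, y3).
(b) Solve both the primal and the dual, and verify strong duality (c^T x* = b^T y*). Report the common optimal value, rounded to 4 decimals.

The standard primal-dual pair for 'max c^T x s.t. A x <= b, x >= 0' is:
  Dual:  min b^T y  s.t.  A^T y >= c,  y >= 0.

So the dual LP is:
  minimize  6y1 + 12y2 + 15y3
  subject to:
    y1 + 2y3 >= 4
    y2 + y3 >= 4
    y1, y2, y3 >= 0

Solving the primal: x* = (1.5, 12).
  primal value c^T x* = 54.
Solving the dual: y* = (0, 2, 2).
  dual value b^T y* = 54.
Strong duality: c^T x* = b^T y*. Confirmed.

54


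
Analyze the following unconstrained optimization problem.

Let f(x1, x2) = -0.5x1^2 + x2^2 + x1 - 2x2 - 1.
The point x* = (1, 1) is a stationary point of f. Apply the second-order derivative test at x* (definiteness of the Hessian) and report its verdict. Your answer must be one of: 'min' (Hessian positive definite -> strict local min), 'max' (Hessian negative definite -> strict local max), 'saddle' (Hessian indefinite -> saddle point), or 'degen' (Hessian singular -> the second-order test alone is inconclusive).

Compute the Hessian H = grad^2 f:
  H = [[-1, 0], [0, 2]]
Verify stationarity: grad f(x*) = H x* + g = (0, 0).
Eigenvalues of H: -1, 2.
Eigenvalues have mixed signs, so H is indefinite -> x* is a saddle point.

saddle


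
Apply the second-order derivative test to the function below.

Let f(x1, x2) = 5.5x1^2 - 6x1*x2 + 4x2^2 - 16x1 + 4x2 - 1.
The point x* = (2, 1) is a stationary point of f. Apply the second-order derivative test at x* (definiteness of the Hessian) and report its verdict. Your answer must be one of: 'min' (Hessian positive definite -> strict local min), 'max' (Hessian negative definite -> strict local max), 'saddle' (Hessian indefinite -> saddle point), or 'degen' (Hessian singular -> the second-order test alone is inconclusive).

Compute the Hessian H = grad^2 f:
  H = [[11, -6], [-6, 8]]
Verify stationarity: grad f(x*) = H x* + g = (0, 0).
Eigenvalues of H: 3.3153, 15.6847.
Both eigenvalues > 0, so H is positive definite -> x* is a strict local min.

min


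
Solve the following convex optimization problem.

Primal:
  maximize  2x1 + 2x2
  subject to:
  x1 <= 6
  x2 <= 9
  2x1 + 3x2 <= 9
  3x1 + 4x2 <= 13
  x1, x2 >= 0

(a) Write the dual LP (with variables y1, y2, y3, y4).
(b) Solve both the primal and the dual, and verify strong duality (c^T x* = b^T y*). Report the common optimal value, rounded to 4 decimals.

The standard primal-dual pair for 'max c^T x s.t. A x <= b, x >= 0' is:
  Dual:  min b^T y  s.t.  A^T y >= c,  y >= 0.

So the dual LP is:
  minimize  6y1 + 9y2 + 9y3 + 13y4
  subject to:
    y1 + 2y3 + 3y4 >= 2
    y2 + 3y3 + 4y4 >= 2
    y1, y2, y3, y4 >= 0

Solving the primal: x* = (4.3333, 0).
  primal value c^T x* = 8.6667.
Solving the dual: y* = (0, 0, 0, 0.6667).
  dual value b^T y* = 8.6667.
Strong duality: c^T x* = b^T y*. Confirmed.

8.6667


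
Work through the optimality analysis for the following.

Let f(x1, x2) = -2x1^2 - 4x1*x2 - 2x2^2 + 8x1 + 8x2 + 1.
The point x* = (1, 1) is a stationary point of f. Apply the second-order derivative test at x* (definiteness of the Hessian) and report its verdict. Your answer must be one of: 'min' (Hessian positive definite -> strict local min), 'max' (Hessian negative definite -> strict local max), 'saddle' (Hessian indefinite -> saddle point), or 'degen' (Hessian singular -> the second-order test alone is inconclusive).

Compute the Hessian H = grad^2 f:
  H = [[-4, -4], [-4, -4]]
Verify stationarity: grad f(x*) = H x* + g = (0, 0).
Eigenvalues of H: -8, 0.
H has a zero eigenvalue (singular; negative semidefinite but not definite), so H is neither positive definite, negative definite, nor indefinite. The second-order test alone is inconclusive -> degen.
(Indeed, f is constant along the null direction of H through x*, so x* is not a strict local extremum.)

degen


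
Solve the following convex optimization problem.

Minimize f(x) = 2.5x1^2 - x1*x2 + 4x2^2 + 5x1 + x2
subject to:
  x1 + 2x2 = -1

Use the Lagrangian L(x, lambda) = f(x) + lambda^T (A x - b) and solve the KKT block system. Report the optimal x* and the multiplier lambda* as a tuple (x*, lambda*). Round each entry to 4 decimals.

Form the Lagrangian:
  L(x, lambda) = (1/2) x^T Q x + c^T x + lambda^T (A x - b)
Stationarity (grad_x L = 0): Q x + c + A^T lambda = 0.
Primal feasibility: A x = b.

This gives the KKT block system:
  [ Q   A^T ] [ x     ]   [-c ]
  [ A    0  ] [ lambda ] = [ b ]

Solving the linear system:
  x*      = (-0.875, -0.0625)
  lambda* = (-0.6875)
  f(x*)   = -2.5625

x* = (-0.875, -0.0625), lambda* = (-0.6875)


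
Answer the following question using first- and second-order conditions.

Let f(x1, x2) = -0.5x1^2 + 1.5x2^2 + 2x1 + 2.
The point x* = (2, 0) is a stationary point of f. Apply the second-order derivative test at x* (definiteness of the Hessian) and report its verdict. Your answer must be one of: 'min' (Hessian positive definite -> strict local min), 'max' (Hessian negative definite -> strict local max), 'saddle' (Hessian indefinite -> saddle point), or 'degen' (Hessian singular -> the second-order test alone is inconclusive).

Compute the Hessian H = grad^2 f:
  H = [[-1, 0], [0, 3]]
Verify stationarity: grad f(x*) = H x* + g = (0, 0).
Eigenvalues of H: -1, 3.
Eigenvalues have mixed signs, so H is indefinite -> x* is a saddle point.

saddle


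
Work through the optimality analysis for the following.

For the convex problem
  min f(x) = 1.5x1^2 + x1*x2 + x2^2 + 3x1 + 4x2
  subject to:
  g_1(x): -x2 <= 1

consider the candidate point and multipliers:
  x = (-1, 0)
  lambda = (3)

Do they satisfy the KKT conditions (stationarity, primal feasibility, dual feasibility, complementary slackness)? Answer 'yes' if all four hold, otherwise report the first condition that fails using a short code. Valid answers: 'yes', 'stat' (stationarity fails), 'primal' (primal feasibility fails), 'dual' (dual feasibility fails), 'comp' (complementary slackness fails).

Gradient of f: grad f(x) = Q x + c = (0, 3)
Constraint values g_i(x) = a_i^T x - b_i:
  g_1((-1, 0)) = -1
Stationarity residual: grad f(x) + sum_i lambda_i a_i = (0, 0)
  -> stationarity OK
Primal feasibility (all g_i <= 0): OK
Dual feasibility (all lambda_i >= 0): OK
Complementary slackness (lambda_i * g_i(x) = 0 for all i): FAILS

Verdict: the first failing condition is complementary_slackness -> comp.

comp


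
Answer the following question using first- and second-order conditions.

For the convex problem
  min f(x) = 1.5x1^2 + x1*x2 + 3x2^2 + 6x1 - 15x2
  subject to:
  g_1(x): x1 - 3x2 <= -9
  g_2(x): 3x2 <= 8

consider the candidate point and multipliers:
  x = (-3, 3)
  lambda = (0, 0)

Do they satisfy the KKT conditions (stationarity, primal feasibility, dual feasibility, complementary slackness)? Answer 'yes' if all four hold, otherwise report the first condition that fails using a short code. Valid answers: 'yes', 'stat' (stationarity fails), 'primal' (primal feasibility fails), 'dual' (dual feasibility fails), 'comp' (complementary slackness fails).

Gradient of f: grad f(x) = Q x + c = (0, 0)
Constraint values g_i(x) = a_i^T x - b_i:
  g_1((-3, 3)) = -3
  g_2((-3, 3)) = 1
Stationarity residual: grad f(x) + sum_i lambda_i a_i = (0, 0)
  -> stationarity OK
Primal feasibility (all g_i <= 0): FAILS
Dual feasibility (all lambda_i >= 0): OK
Complementary slackness (lambda_i * g_i(x) = 0 for all i): OK

Verdict: the first failing condition is primal_feasibility -> primal.

primal


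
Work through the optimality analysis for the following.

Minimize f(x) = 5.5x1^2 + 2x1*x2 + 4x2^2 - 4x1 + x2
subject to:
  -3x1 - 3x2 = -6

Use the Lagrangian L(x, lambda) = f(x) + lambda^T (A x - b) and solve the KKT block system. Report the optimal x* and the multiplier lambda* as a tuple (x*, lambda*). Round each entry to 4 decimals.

Form the Lagrangian:
  L(x, lambda) = (1/2) x^T Q x + c^T x + lambda^T (A x - b)
Stationarity (grad_x L = 0): Q x + c + A^T lambda = 0.
Primal feasibility: A x = b.

This gives the KKT block system:
  [ Q   A^T ] [ x     ]   [-c ]
  [ A    0  ] [ lambda ] = [ b ]

Solving the linear system:
  x*      = (1.1333, 0.8667)
  lambda* = (3.4)
  f(x*)   = 8.3667

x* = (1.1333, 0.8667), lambda* = (3.4)


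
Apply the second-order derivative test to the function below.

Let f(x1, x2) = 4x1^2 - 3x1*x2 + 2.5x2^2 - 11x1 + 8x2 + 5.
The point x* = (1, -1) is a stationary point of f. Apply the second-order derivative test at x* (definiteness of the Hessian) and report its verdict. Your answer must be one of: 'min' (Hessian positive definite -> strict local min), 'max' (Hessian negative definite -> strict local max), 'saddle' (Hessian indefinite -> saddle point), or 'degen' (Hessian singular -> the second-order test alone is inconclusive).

Compute the Hessian H = grad^2 f:
  H = [[8, -3], [-3, 5]]
Verify stationarity: grad f(x*) = H x* + g = (0, 0).
Eigenvalues of H: 3.1459, 9.8541.
Both eigenvalues > 0, so H is positive definite -> x* is a strict local min.

min


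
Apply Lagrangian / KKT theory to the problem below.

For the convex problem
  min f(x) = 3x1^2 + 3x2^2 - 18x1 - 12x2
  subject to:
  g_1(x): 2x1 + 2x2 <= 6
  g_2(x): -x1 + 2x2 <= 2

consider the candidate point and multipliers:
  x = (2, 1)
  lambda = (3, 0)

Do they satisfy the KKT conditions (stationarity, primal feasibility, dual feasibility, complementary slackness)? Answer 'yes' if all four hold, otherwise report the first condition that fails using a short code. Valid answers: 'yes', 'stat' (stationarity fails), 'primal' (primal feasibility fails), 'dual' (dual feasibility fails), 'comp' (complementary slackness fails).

Gradient of f: grad f(x) = Q x + c = (-6, -6)
Constraint values g_i(x) = a_i^T x - b_i:
  g_1((2, 1)) = 0
  g_2((2, 1)) = -2
Stationarity residual: grad f(x) + sum_i lambda_i a_i = (0, 0)
  -> stationarity OK
Primal feasibility (all g_i <= 0): OK
Dual feasibility (all lambda_i >= 0): OK
Complementary slackness (lambda_i * g_i(x) = 0 for all i): OK

Verdict: yes, KKT holds.

yes


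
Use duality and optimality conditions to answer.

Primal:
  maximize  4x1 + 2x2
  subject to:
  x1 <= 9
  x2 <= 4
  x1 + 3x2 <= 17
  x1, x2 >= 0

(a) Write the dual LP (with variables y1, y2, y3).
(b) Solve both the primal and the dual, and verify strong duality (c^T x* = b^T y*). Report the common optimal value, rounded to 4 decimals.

The standard primal-dual pair for 'max c^T x s.t. A x <= b, x >= 0' is:
  Dual:  min b^T y  s.t.  A^T y >= c,  y >= 0.

So the dual LP is:
  minimize  9y1 + 4y2 + 17y3
  subject to:
    y1 + y3 >= 4
    y2 + 3y3 >= 2
    y1, y2, y3 >= 0

Solving the primal: x* = (9, 2.6667).
  primal value c^T x* = 41.3333.
Solving the dual: y* = (3.3333, 0, 0.6667).
  dual value b^T y* = 41.3333.
Strong duality: c^T x* = b^T y*. Confirmed.

41.3333


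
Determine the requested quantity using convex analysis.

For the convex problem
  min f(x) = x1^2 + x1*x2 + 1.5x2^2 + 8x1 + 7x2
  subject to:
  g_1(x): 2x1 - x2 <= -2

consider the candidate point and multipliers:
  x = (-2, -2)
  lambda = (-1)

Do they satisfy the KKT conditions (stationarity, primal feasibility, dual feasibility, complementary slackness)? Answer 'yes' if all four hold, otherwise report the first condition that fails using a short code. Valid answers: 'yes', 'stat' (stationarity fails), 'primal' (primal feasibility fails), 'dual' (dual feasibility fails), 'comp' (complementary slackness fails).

Gradient of f: grad f(x) = Q x + c = (2, -1)
Constraint values g_i(x) = a_i^T x - b_i:
  g_1((-2, -2)) = 0
Stationarity residual: grad f(x) + sum_i lambda_i a_i = (0, 0)
  -> stationarity OK
Primal feasibility (all g_i <= 0): OK
Dual feasibility (all lambda_i >= 0): FAILS
Complementary slackness (lambda_i * g_i(x) = 0 for all i): OK

Verdict: the first failing condition is dual_feasibility -> dual.

dual


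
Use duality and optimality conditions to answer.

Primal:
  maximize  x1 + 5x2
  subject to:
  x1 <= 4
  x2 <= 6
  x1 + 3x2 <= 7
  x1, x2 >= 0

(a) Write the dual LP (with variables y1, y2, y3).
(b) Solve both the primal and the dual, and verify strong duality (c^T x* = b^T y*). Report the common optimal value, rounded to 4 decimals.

The standard primal-dual pair for 'max c^T x s.t. A x <= b, x >= 0' is:
  Dual:  min b^T y  s.t.  A^T y >= c,  y >= 0.

So the dual LP is:
  minimize  4y1 + 6y2 + 7y3
  subject to:
    y1 + y3 >= 1
    y2 + 3y3 >= 5
    y1, y2, y3 >= 0

Solving the primal: x* = (0, 2.3333).
  primal value c^T x* = 11.6667.
Solving the dual: y* = (0, 0, 1.6667).
  dual value b^T y* = 11.6667.
Strong duality: c^T x* = b^T y*. Confirmed.

11.6667


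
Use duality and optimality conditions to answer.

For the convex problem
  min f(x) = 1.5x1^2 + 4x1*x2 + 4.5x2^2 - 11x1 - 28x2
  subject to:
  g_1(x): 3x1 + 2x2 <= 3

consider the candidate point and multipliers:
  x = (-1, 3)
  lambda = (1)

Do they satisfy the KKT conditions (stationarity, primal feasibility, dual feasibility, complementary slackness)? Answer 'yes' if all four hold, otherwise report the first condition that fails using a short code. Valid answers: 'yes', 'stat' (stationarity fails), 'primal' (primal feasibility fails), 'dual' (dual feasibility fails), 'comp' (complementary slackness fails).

Gradient of f: grad f(x) = Q x + c = (-2, -5)
Constraint values g_i(x) = a_i^T x - b_i:
  g_1((-1, 3)) = 0
Stationarity residual: grad f(x) + sum_i lambda_i a_i = (1, -3)
  -> stationarity FAILS
Primal feasibility (all g_i <= 0): OK
Dual feasibility (all lambda_i >= 0): OK
Complementary slackness (lambda_i * g_i(x) = 0 for all i): OK

Verdict: the first failing condition is stationarity -> stat.

stat


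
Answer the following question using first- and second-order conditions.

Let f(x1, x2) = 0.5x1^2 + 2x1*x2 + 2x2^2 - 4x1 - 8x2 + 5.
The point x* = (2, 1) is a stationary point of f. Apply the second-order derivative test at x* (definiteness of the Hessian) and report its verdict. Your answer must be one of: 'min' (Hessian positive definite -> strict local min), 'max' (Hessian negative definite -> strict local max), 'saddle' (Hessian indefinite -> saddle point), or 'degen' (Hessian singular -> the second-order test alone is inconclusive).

Compute the Hessian H = grad^2 f:
  H = [[1, 2], [2, 4]]
Verify stationarity: grad f(x*) = H x* + g = (0, 0).
Eigenvalues of H: 0, 5.
H has a zero eigenvalue (singular; positive semidefinite but not definite), so H is neither positive definite, negative definite, nor indefinite. The second-order test alone is inconclusive -> degen.
(Indeed, f is constant along the null direction of H through x*, so x* is not a strict local extremum.)

degen


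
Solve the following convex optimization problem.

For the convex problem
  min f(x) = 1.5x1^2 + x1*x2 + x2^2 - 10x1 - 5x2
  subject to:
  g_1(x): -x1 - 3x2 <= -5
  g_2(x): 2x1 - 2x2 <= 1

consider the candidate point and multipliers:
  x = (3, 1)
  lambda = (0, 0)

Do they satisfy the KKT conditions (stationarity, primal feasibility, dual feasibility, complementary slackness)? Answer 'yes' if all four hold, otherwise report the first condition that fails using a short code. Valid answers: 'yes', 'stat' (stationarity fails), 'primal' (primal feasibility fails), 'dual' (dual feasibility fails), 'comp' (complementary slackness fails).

Gradient of f: grad f(x) = Q x + c = (0, 0)
Constraint values g_i(x) = a_i^T x - b_i:
  g_1((3, 1)) = -1
  g_2((3, 1)) = 3
Stationarity residual: grad f(x) + sum_i lambda_i a_i = (0, 0)
  -> stationarity OK
Primal feasibility (all g_i <= 0): FAILS
Dual feasibility (all lambda_i >= 0): OK
Complementary slackness (lambda_i * g_i(x) = 0 for all i): OK

Verdict: the first failing condition is primal_feasibility -> primal.

primal


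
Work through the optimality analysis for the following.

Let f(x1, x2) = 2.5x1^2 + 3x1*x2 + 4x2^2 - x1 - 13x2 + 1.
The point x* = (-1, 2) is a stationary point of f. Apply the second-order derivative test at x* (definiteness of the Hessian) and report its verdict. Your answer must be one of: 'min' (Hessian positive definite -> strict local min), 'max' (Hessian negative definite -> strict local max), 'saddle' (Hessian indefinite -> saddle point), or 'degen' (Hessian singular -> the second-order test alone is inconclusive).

Compute the Hessian H = grad^2 f:
  H = [[5, 3], [3, 8]]
Verify stationarity: grad f(x*) = H x* + g = (0, 0).
Eigenvalues of H: 3.1459, 9.8541.
Both eigenvalues > 0, so H is positive definite -> x* is a strict local min.

min


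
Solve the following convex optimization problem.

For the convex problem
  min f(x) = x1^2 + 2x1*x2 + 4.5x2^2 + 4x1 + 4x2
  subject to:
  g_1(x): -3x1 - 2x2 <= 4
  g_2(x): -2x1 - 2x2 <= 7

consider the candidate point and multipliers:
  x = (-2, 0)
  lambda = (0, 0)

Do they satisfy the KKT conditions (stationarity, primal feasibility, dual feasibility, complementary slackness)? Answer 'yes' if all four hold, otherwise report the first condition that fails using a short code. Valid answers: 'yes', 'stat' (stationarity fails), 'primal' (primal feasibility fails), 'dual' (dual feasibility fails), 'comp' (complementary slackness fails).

Gradient of f: grad f(x) = Q x + c = (0, 0)
Constraint values g_i(x) = a_i^T x - b_i:
  g_1((-2, 0)) = 2
  g_2((-2, 0)) = -3
Stationarity residual: grad f(x) + sum_i lambda_i a_i = (0, 0)
  -> stationarity OK
Primal feasibility (all g_i <= 0): FAILS
Dual feasibility (all lambda_i >= 0): OK
Complementary slackness (lambda_i * g_i(x) = 0 for all i): OK

Verdict: the first failing condition is primal_feasibility -> primal.

primal


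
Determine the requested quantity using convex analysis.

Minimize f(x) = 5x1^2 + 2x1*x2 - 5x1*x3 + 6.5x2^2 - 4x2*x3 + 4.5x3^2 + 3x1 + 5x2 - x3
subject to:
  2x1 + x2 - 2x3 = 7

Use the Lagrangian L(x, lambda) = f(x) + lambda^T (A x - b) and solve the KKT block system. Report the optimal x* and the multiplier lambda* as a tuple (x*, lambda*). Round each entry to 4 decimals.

Form the Lagrangian:
  L(x, lambda) = (1/2) x^T Q x + c^T x + lambda^T (A x - b)
Stationarity (grad_x L = 0): Q x + c + A^T lambda = 0.
Primal feasibility: A x = b.

This gives the KKT block system:
  [ Q   A^T ] [ x     ]   [-c ]
  [ A    0  ] [ lambda ] = [ b ]

Solving the linear system:
  x*      = (1.3333, -0.2444, -2.2889)
  lambda* = (-13.6444)
  f(x*)   = 50.2889

x* = (1.3333, -0.2444, -2.2889), lambda* = (-13.6444)


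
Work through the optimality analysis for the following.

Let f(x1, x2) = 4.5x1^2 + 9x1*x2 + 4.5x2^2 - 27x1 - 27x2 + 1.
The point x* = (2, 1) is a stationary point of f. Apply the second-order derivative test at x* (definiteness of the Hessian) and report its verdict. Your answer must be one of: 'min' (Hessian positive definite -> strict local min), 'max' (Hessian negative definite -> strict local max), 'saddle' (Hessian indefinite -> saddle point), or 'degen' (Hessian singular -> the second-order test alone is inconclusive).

Compute the Hessian H = grad^2 f:
  H = [[9, 9], [9, 9]]
Verify stationarity: grad f(x*) = H x* + g = (0, 0).
Eigenvalues of H: 0, 18.
H has a zero eigenvalue (singular; positive semidefinite but not definite), so H is neither positive definite, negative definite, nor indefinite. The second-order test alone is inconclusive -> degen.
(Indeed, f is constant along the null direction of H through x*, so x* is not a strict local extremum.)

degen


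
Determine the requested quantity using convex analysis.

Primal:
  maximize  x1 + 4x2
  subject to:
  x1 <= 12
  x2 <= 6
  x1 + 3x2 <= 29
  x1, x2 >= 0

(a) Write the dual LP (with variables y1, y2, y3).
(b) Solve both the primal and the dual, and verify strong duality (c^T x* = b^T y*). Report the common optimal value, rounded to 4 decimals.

The standard primal-dual pair for 'max c^T x s.t. A x <= b, x >= 0' is:
  Dual:  min b^T y  s.t.  A^T y >= c,  y >= 0.

So the dual LP is:
  minimize  12y1 + 6y2 + 29y3
  subject to:
    y1 + y3 >= 1
    y2 + 3y3 >= 4
    y1, y2, y3 >= 0

Solving the primal: x* = (11, 6).
  primal value c^T x* = 35.
Solving the dual: y* = (0, 1, 1).
  dual value b^T y* = 35.
Strong duality: c^T x* = b^T y*. Confirmed.

35
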